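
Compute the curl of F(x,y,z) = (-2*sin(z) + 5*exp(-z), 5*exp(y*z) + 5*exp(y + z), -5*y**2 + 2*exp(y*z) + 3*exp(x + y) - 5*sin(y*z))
(-5*y*exp(y*z) - 10*y + 2*z*exp(y*z) - 5*z*cos(y*z) + 3*exp(x + y) - 5*exp(y + z), -3*exp(x + y) - 2*cos(z) - 5*exp(-z), 0)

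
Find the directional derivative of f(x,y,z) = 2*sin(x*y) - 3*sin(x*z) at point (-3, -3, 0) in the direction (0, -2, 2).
sqrt(2)*(3*cos(9) + 9/2)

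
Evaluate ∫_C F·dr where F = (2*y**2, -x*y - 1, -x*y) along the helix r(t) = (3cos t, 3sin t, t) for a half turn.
-90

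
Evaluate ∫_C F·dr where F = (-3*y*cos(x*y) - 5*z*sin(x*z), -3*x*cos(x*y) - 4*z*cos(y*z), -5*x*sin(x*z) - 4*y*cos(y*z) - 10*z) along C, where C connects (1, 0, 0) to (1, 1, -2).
-25 - 3*sin(1) + 5*cos(2) + 4*sin(2)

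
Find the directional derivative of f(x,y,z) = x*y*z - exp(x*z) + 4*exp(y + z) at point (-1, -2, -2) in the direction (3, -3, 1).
sqrt(19)*(-8 + 8*exp(4) + 7*exp(6))*exp(-4)/19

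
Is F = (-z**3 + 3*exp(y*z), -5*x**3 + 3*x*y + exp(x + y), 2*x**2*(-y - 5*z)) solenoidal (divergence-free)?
No, ∇·F = -10*x**2 + 3*x + exp(x + y)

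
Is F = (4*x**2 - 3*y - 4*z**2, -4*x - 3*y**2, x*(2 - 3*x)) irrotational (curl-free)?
No, ∇×F = (0, 6*x - 8*z - 2, -1)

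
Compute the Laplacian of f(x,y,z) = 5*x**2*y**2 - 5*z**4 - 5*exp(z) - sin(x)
10*x**2 + 10*y**2 - 60*z**2 - 5*exp(z) + sin(x)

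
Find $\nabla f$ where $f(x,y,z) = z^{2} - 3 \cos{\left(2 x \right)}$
(6*sin(2*x), 0, 2*z)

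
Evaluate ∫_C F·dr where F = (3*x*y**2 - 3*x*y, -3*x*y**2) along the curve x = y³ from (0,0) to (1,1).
-37/56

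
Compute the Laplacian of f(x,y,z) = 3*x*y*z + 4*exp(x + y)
8*exp(x + y)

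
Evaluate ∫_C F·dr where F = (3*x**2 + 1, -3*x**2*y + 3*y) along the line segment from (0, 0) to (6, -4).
-186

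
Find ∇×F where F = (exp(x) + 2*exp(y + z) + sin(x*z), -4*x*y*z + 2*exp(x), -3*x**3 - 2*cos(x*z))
(4*x*y, 9*x**2 + x*cos(x*z) - 2*z*sin(x*z) + 2*exp(y + z), -4*y*z + 2*exp(x) - 2*exp(y + z))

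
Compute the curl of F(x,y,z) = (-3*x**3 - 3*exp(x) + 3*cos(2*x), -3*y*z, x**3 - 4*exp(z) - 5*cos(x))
(3*y, -3*x**2 - 5*sin(x), 0)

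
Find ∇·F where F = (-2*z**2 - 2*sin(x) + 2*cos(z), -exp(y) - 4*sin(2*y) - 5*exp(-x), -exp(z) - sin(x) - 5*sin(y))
-exp(y) - exp(z) - 2*cos(x) - 8*cos(2*y)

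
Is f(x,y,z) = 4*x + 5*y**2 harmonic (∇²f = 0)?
No, ∇²f = 10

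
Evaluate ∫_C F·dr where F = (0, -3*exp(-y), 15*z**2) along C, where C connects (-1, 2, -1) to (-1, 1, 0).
-3*exp(-2) + 3*exp(-1) + 5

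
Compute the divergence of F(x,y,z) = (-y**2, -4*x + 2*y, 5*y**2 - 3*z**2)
2 - 6*z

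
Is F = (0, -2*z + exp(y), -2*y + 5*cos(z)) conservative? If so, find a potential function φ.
Yes, F is conservative. φ = -2*y*z + exp(y) + 5*sin(z)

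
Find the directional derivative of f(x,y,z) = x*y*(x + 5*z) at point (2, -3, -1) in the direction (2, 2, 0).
-3*sqrt(2)/2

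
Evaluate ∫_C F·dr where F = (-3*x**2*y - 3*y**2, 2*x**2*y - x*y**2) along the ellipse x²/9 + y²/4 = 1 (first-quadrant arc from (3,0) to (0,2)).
69*pi/8 + 42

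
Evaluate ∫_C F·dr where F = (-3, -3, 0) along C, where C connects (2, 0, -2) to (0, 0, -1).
6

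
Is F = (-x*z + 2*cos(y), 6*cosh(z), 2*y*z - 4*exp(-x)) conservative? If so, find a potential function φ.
No, ∇×F = (2*z - 6*sinh(z), -x - 4*exp(-x), 2*sin(y)) ≠ 0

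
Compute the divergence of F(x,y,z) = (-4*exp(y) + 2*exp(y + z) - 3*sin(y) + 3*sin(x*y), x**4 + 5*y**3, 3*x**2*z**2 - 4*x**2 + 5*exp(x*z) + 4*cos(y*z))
6*x**2*z + 5*x*exp(x*z) + 15*y**2 - 4*y*sin(y*z) + 3*y*cos(x*y)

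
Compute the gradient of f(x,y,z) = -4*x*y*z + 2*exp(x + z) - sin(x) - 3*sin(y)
(-4*y*z + 2*exp(x + z) - cos(x), -4*x*z - 3*cos(y), -4*x*y + 2*exp(x + z))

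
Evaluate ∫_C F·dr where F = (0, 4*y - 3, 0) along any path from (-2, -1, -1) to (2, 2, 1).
-3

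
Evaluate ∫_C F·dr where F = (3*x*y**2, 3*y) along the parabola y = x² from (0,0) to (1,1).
2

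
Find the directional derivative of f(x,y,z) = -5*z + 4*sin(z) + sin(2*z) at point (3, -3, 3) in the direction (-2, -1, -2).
-4*cos(6)/3 - 8*cos(3)/3 + 10/3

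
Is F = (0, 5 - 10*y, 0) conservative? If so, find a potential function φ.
Yes, F is conservative. φ = 5*y*(1 - y)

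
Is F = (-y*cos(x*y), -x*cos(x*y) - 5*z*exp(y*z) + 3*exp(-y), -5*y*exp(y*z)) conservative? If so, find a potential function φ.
Yes, F is conservative. φ = -5*exp(y*z) - sin(x*y) - 3*exp(-y)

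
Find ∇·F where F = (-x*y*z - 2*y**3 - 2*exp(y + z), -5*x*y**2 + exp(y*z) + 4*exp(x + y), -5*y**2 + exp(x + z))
-10*x*y - y*z + z*exp(y*z) + 4*exp(x + y) + exp(x + z)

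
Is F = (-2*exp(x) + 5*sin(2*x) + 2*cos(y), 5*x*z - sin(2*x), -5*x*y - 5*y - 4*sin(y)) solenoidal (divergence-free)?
No, ∇·F = -2*exp(x) + 10*cos(2*x)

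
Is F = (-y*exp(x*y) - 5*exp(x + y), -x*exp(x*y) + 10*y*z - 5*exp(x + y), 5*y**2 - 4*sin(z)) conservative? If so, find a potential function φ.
Yes, F is conservative. φ = 5*y**2*z - exp(x*y) - 5*exp(x + y) + 4*cos(z)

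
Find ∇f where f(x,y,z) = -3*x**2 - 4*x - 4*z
(-6*x - 4, 0, -4)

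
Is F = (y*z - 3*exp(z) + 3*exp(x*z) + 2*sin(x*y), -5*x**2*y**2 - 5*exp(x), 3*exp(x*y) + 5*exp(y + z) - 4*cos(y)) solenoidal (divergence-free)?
No, ∇·F = -10*x**2*y + 2*y*cos(x*y) + 3*z*exp(x*z) + 5*exp(y + z)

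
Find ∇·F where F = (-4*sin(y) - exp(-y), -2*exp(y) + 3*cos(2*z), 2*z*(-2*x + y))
-4*x + 2*y - 2*exp(y)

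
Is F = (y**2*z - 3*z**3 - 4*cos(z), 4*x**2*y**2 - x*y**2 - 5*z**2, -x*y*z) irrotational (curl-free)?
No, ∇×F = (z*(10 - x), y**2 + y*z - 9*z**2 + 4*sin(z), y*(8*x*y - y - 2*z))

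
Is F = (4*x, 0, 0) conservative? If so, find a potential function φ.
Yes, F is conservative. φ = 2*x**2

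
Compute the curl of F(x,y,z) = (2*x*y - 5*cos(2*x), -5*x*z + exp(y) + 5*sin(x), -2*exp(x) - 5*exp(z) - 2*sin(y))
(5*x - 2*cos(y), 2*exp(x), -2*x - 5*z + 5*cos(x))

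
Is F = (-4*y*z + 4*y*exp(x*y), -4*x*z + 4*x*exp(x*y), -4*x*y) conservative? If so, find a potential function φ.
Yes, F is conservative. φ = -4*x*y*z + 4*exp(x*y)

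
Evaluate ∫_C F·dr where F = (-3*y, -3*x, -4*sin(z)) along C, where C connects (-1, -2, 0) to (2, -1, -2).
4*cos(2) + 8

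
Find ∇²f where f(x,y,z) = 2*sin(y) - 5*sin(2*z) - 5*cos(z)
-2*sin(y) + 20*sin(2*z) + 5*cos(z)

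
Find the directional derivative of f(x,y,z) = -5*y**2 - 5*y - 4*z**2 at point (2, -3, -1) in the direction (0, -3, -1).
-83*sqrt(10)/10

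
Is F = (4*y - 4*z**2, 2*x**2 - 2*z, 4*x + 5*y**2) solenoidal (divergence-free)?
Yes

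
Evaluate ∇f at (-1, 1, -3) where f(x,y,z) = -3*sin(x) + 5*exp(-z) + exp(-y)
(-3*cos(1), -exp(-1), -5*exp(3))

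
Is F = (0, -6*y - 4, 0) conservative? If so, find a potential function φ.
Yes, F is conservative. φ = y*(-3*y - 4)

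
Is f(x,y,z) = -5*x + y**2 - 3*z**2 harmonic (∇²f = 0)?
No, ∇²f = -4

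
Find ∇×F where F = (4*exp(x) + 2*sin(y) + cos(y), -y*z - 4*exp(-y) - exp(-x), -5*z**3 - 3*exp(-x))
(y, -3*exp(-x), sin(y) - 2*cos(y) + exp(-x))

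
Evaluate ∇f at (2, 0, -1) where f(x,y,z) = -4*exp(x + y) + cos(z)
(-4*exp(2), -4*exp(2), sin(1))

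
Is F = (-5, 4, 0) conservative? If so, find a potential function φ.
Yes, F is conservative. φ = -5*x + 4*y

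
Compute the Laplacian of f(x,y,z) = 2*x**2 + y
4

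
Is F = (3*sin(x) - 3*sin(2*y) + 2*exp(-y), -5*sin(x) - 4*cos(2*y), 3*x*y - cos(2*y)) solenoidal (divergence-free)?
No, ∇·F = 8*sin(2*y) + 3*cos(x)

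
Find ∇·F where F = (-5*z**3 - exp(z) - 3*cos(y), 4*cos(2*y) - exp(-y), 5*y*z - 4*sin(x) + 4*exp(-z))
5*y - 8*sin(2*y) - 4*exp(-z) + exp(-y)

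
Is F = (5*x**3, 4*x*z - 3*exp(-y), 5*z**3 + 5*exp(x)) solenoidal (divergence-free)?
No, ∇·F = 15*x**2 + 15*z**2 + 3*exp(-y)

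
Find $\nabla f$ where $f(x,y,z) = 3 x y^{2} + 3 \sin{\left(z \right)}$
(3*y**2, 6*x*y, 3*cos(z))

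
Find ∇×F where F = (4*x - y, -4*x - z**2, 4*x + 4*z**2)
(2*z, -4, -3)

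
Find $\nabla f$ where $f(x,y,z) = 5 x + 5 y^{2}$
(5, 10*y, 0)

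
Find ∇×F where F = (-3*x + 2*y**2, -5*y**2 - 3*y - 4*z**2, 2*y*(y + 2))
(4*y + 8*z + 4, 0, -4*y)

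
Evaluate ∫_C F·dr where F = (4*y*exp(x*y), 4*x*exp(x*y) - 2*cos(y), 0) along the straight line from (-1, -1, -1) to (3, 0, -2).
-4*E - 2*sin(1) + 4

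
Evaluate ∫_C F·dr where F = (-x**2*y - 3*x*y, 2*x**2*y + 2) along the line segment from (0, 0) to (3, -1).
73/4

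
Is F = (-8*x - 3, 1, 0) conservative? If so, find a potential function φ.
Yes, F is conservative. φ = -4*x**2 - 3*x + y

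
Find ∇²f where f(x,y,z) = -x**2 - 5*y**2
-12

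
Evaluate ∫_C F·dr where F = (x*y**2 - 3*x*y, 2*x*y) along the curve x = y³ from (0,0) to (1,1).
-143/280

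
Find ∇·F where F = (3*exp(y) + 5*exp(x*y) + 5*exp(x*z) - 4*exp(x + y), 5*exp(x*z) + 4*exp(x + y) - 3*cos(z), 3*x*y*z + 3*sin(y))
3*x*y + 5*y*exp(x*y) + 5*z*exp(x*z)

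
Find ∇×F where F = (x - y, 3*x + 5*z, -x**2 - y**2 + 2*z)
(-2*y - 5, 2*x, 4)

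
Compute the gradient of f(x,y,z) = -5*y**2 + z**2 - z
(0, -10*y, 2*z - 1)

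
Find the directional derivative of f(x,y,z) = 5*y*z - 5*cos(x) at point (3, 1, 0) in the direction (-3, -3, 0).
-5*sqrt(2)*sin(3)/2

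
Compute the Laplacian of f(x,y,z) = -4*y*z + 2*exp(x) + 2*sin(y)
2*exp(x) - 2*sin(y)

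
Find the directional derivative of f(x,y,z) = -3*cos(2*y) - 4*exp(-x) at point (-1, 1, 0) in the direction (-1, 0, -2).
-4*sqrt(5)*E/5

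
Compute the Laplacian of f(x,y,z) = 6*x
0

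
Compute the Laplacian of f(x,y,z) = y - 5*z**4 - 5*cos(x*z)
5*x**2*cos(x*z) + 5*z**2*cos(x*z) - 60*z**2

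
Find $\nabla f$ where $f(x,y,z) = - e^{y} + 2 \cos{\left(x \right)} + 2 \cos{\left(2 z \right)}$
(-2*sin(x), -exp(y), -4*sin(2*z))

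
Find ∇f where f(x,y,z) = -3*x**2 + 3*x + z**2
(3 - 6*x, 0, 2*z)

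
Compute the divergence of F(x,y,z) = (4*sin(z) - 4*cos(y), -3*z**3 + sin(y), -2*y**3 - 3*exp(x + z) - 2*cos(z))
-3*exp(x + z) + 2*sin(z) + cos(y)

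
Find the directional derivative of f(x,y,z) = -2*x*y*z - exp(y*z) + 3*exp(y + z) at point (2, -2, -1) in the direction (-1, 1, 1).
sqrt(3)*(2 + 16*exp(3)/3 + exp(5))*exp(-3)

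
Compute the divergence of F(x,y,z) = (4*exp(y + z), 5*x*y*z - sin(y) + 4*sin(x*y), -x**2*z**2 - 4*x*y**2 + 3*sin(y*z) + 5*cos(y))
-2*x**2*z + 5*x*z + 4*x*cos(x*y) + 3*y*cos(y*z) - cos(y)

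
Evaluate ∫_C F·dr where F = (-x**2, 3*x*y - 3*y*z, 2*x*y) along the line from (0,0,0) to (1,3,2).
-16/3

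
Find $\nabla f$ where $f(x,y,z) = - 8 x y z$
(-8*y*z, -8*x*z, -8*x*y)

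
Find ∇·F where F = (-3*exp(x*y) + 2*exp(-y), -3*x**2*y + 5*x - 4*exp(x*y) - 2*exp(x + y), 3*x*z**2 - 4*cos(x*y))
-3*x**2 + 6*x*z - 4*x*exp(x*y) - 3*y*exp(x*y) - 2*exp(x + y)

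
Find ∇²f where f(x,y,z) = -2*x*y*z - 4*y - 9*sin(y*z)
9*(y**2 + z**2)*sin(y*z)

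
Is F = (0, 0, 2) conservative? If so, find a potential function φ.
Yes, F is conservative. φ = 2*z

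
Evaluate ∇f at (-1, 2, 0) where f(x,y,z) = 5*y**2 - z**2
(0, 20, 0)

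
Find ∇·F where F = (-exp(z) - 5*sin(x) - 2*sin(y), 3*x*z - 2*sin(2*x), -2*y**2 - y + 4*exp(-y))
-5*cos(x)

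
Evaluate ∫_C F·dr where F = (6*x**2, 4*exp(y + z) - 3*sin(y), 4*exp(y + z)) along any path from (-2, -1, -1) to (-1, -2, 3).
-3*cos(1) + 3*cos(2) - 4*exp(-2) + 4*E + 14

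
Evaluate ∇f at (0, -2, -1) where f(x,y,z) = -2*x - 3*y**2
(-2, 12, 0)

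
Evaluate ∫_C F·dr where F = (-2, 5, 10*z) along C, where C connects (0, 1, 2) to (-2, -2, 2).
-11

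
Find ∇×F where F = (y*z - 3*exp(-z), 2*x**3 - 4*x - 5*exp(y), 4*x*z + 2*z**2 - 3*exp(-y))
(3*exp(-y), y - 4*z + 3*exp(-z), 6*x**2 - z - 4)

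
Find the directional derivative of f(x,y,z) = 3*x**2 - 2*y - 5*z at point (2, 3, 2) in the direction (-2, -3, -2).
-8*sqrt(17)/17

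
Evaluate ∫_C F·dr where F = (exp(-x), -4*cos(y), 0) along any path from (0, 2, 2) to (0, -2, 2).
8*sin(2)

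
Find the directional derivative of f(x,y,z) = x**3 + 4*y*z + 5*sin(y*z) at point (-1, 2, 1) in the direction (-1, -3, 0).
-3*sqrt(10)*(cos(2) + 1)/2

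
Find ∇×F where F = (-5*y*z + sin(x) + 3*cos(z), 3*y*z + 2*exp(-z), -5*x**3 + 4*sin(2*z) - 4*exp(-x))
(-3*y + 2*exp(-z), 15*x**2 - 5*y - 3*sin(z) - 4*exp(-x), 5*z)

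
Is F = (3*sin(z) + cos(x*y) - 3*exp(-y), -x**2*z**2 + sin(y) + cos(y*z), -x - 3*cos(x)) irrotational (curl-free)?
No, ∇×F = (2*x**2*z + y*sin(y*z), -3*sin(x) + 3*cos(z) + 1, -2*x*z**2 + x*sin(x*y) - 3*exp(-y))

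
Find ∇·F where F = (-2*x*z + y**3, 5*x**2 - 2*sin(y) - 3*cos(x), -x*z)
-x - 2*z - 2*cos(y)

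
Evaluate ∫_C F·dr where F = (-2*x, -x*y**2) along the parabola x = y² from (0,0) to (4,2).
-112/5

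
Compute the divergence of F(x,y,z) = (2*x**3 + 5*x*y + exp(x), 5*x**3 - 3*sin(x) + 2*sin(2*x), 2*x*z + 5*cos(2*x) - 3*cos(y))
6*x**2 + 2*x + 5*y + exp(x)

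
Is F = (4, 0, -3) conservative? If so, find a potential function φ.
Yes, F is conservative. φ = 4*x - 3*z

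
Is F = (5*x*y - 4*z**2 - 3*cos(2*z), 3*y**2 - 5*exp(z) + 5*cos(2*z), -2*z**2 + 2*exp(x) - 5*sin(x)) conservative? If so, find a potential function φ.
No, ∇×F = (5*exp(z) + 10*sin(2*z), -8*z - 2*exp(x) + 6*sin(2*z) + 5*cos(x), -5*x) ≠ 0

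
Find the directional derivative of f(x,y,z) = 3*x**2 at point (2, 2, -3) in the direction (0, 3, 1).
0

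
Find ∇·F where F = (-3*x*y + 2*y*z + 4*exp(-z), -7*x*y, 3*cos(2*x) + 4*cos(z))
-7*x - 3*y - 4*sin(z)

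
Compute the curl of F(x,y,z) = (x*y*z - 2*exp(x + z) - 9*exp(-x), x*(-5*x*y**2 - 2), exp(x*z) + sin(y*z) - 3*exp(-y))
(z*cos(y*z) + 3*exp(-y), x*y - z*exp(x*z) - 2*exp(x + z), -10*x*y**2 - x*z - 2)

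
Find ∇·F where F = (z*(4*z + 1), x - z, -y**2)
0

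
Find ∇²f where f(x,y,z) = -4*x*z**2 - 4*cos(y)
-8*x + 4*cos(y)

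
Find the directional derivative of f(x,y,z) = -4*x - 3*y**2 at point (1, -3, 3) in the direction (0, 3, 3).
9*sqrt(2)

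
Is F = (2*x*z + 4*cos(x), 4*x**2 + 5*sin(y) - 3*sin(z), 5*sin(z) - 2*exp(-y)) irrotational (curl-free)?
No, ∇×F = (3*cos(z) + 2*exp(-y), 2*x, 8*x)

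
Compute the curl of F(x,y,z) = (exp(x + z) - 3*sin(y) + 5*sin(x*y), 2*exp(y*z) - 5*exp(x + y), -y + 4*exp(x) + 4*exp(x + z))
(-2*y*exp(y*z) - 1, (-3*exp(z) - 4)*exp(x), -5*x*cos(x*y) - 5*exp(x + y) + 3*cos(y))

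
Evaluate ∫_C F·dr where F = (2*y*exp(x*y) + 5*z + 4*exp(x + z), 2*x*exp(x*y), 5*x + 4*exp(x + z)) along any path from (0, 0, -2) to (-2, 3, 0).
-2 + 2*exp(-6)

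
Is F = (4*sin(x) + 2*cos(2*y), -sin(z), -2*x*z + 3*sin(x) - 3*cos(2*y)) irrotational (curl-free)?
No, ∇×F = (6*sin(2*y) + cos(z), 2*z - 3*cos(x), 4*sin(2*y))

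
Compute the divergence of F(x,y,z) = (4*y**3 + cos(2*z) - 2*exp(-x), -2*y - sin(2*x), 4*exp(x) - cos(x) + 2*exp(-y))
-2 + 2*exp(-x)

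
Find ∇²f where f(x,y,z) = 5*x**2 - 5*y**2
0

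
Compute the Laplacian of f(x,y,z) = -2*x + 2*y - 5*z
0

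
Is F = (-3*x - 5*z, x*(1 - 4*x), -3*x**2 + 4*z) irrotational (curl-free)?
No, ∇×F = (0, 6*x - 5, 1 - 8*x)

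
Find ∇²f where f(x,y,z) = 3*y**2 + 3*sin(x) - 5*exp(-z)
-3*sin(x) + 6 - 5*exp(-z)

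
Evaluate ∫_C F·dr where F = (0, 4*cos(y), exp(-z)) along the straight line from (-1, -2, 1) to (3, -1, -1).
-4*sin(1) - E + exp(-1) + 4*sin(2)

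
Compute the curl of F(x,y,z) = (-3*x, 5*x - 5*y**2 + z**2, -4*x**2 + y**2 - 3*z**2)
(2*y - 2*z, 8*x, 5)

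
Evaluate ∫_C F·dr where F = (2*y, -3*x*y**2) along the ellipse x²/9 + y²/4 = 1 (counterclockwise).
-30*pi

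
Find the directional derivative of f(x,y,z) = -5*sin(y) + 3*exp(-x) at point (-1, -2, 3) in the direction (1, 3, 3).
-3*sqrt(19)*(5*cos(2) + E)/19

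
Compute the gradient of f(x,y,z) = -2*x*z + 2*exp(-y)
(-2*z, -2*exp(-y), -2*x)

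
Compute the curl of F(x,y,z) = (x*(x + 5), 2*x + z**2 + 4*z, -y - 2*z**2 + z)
(-2*z - 5, 0, 2)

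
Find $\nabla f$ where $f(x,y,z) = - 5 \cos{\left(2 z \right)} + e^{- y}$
(0, -exp(-y), 10*sin(2*z))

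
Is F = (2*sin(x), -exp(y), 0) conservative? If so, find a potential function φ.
Yes, F is conservative. φ = -exp(y) - 2*cos(x)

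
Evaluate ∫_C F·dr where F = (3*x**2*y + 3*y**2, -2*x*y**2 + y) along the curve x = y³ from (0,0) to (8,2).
14398/15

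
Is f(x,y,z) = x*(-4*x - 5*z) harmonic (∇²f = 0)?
No, ∇²f = -8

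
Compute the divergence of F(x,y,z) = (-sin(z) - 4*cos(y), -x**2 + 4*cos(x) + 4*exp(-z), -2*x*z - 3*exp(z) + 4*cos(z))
-2*x - 3*exp(z) - 4*sin(z)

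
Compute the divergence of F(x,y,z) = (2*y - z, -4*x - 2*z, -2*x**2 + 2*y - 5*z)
-5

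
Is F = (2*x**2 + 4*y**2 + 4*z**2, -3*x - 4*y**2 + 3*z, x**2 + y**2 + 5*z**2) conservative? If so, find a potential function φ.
No, ∇×F = (2*y - 3, -2*x + 8*z, -8*y - 3) ≠ 0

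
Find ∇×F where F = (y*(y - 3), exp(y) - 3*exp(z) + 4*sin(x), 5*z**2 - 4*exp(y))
(-4*exp(y) + 3*exp(z), 0, -2*y + 4*cos(x) + 3)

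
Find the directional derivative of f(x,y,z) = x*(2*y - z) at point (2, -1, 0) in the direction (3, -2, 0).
-14*sqrt(13)/13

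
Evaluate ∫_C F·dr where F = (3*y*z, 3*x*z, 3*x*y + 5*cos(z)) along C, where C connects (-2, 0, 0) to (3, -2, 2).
-36 + 5*sin(2)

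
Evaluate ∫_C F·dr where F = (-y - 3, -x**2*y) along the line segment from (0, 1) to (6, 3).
-90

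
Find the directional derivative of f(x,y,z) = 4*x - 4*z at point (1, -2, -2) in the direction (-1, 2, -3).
4*sqrt(14)/7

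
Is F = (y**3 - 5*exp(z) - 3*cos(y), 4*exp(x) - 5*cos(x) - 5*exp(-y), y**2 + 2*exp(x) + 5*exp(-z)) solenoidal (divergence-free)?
No, ∇·F = -5*exp(-z) + 5*exp(-y)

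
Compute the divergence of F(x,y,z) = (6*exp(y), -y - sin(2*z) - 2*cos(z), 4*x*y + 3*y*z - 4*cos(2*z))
3*y + 8*sin(2*z) - 1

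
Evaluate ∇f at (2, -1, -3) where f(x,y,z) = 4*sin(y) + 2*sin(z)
(0, 4*cos(1), 2*cos(3))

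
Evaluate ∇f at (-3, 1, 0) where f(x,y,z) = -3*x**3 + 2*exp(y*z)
(-81, 0, 2)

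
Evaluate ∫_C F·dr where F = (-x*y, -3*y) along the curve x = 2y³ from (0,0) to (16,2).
-1578/7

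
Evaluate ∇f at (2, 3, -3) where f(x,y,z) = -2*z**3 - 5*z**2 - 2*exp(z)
(0, 0, -24 - 2*exp(-3))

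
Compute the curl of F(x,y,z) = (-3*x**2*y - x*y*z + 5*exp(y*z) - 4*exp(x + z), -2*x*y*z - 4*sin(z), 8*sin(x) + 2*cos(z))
(2*x*y + 4*cos(z), -x*y + 5*y*exp(y*z) - 4*exp(x + z) - 8*cos(x), 3*x**2 + x*z - 2*y*z - 5*z*exp(y*z))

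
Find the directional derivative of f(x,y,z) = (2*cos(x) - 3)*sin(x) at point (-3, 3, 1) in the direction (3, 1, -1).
3*sqrt(11)*(2*cos(6) - 3*cos(3))/11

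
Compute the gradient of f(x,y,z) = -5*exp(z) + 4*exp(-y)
(0, -4*exp(-y), -5*exp(z))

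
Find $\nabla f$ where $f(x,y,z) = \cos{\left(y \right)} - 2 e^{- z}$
(0, -sin(y), 2*exp(-z))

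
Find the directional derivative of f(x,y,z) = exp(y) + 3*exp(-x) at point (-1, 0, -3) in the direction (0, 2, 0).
1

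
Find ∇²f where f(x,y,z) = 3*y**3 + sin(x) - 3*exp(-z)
18*y - sin(x) - 3*exp(-z)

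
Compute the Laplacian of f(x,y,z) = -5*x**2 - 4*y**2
-18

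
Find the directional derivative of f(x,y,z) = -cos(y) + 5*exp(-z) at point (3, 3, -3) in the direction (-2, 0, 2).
-5*sqrt(2)*exp(3)/2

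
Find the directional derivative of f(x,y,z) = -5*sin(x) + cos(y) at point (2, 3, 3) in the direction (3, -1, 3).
sqrt(19)*(sin(3) - 15*cos(2))/19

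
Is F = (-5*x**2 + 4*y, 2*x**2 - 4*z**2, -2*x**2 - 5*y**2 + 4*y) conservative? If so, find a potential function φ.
No, ∇×F = (-10*y + 8*z + 4, 4*x, 4*x - 4) ≠ 0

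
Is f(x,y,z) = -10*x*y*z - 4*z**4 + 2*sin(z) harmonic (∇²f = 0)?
No, ∇²f = -48*z**2 - 2*sin(z)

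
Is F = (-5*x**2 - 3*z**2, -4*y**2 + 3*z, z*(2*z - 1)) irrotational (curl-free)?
No, ∇×F = (-3, -6*z, 0)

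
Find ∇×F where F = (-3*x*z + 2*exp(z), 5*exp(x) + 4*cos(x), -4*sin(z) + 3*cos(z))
(0, -3*x + 2*exp(z), 5*exp(x) - 4*sin(x))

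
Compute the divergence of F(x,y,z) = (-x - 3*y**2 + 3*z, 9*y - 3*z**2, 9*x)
8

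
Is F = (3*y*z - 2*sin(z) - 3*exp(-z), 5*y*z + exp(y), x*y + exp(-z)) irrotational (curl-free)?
No, ∇×F = (x - 5*y, 2*y - 2*cos(z) + 3*exp(-z), -3*z)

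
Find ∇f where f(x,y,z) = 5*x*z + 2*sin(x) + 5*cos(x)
(5*z - 5*sin(x) + 2*cos(x), 0, 5*x)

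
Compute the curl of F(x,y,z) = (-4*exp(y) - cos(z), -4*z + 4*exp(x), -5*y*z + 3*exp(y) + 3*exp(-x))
(-5*z + 3*exp(y) + 4, sin(z) + 3*exp(-x), 4*exp(x) + 4*exp(y))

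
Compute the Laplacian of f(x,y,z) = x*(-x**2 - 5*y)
-6*x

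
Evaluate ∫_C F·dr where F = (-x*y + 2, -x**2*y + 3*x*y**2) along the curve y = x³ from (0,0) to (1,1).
93/40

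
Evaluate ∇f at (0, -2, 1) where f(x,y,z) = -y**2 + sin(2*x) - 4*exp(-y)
(2, 4 + 4*exp(2), 0)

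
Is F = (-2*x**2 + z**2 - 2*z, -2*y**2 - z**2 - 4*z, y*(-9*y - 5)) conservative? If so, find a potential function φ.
No, ∇×F = (-18*y + 2*z - 1, 2*z - 2, 0) ≠ 0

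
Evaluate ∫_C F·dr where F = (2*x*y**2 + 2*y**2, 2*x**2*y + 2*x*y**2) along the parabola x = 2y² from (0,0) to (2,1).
34/5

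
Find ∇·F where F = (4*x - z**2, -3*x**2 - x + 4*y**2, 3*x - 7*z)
8*y - 3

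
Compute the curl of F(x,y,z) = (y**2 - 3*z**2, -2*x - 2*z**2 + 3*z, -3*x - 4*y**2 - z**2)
(-8*y + 4*z - 3, 3 - 6*z, -2*y - 2)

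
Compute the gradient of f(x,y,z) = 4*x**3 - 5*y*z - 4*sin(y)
(12*x**2, -5*z - 4*cos(y), -5*y)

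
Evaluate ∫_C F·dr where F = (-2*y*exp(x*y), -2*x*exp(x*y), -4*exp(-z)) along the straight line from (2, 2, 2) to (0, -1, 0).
-4*exp(-2) + 2 + 2*exp(4)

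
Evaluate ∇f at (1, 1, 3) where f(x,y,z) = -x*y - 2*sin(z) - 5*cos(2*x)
(-1 + 10*sin(2), -1, -2*cos(3))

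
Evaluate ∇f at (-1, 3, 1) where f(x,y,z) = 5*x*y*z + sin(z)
(15, -5, -15 + cos(1))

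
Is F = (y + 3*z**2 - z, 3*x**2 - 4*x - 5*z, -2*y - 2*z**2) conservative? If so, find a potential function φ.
No, ∇×F = (3, 6*z - 1, 6*x - 5) ≠ 0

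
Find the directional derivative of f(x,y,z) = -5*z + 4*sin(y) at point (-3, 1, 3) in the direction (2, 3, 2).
2*sqrt(17)*(-5 + 6*cos(1))/17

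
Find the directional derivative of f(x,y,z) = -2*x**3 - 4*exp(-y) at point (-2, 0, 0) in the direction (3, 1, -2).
-34*sqrt(14)/7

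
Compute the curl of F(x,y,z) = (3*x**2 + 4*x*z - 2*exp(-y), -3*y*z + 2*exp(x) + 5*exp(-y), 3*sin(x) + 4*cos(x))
(3*y, 4*x + 4*sin(x) - 3*cos(x), 2*exp(x) - 2*exp(-y))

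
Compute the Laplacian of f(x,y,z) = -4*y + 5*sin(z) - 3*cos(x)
-5*sin(z) + 3*cos(x)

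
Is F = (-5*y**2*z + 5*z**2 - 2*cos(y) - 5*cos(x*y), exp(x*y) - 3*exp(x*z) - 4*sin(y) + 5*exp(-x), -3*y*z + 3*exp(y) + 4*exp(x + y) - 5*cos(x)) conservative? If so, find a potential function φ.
No, ∇×F = (3*x*exp(x*z) - 3*z + 3*exp(y) + 4*exp(x + y), -5*y**2 + 10*z - 4*exp(x + y) - 5*sin(x), -5*x*sin(x*y) + 10*y*z + y*exp(x*y) - 3*z*exp(x*z) - 2*sin(y) - 5*exp(-x)) ≠ 0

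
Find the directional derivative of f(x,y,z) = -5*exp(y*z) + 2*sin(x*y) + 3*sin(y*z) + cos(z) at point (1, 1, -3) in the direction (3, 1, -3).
sqrt(19)*(-3*exp(3)*sin(3) + 30 + 8*exp(3)*cos(1) - 18*exp(3)*cos(3))*exp(-3)/19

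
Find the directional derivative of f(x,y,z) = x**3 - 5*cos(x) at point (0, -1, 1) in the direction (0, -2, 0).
0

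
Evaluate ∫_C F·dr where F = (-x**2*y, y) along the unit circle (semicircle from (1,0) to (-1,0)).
pi/8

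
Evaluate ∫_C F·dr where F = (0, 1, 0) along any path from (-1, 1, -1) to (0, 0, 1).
-1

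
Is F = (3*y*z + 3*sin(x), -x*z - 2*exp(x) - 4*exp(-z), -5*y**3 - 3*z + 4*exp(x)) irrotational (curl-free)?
No, ∇×F = (x - 15*y**2 - 4*exp(-z), 3*y - 4*exp(x), -4*z - 2*exp(x))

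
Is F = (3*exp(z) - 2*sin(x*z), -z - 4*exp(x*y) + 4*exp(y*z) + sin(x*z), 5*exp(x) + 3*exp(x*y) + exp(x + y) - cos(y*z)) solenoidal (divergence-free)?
No, ∇·F = -4*x*exp(x*y) + y*sin(y*z) + 4*z*exp(y*z) - 2*z*cos(x*z)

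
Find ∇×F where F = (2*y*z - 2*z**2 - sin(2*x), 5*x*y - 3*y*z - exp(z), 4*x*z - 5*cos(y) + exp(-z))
(3*y + exp(z) + 5*sin(y), 2*y - 8*z, 5*y - 2*z)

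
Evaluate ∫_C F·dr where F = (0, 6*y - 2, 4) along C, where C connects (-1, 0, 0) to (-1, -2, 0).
16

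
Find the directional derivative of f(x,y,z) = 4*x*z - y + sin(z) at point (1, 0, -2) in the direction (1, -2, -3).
-3*sqrt(14)*(cos(2) + 6)/14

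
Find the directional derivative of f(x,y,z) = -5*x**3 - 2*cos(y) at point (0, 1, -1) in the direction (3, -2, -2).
-4*sqrt(17)*sin(1)/17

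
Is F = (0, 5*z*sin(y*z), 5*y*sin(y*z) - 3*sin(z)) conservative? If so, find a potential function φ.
Yes, F is conservative. φ = 3*cos(z) - 5*cos(y*z)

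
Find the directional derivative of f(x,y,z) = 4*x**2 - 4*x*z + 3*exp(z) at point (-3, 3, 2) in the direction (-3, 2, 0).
96*sqrt(13)/13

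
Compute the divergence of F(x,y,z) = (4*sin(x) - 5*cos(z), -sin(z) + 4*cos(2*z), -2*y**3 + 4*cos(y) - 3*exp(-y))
4*cos(x)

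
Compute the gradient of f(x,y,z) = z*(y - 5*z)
(0, z, y - 10*z)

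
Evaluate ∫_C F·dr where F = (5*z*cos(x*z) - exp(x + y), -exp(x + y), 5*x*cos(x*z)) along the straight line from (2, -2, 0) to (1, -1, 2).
5*sin(2)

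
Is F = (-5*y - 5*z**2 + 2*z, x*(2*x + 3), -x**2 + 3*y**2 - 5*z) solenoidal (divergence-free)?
No, ∇·F = -5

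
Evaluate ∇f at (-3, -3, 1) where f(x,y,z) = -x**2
(6, 0, 0)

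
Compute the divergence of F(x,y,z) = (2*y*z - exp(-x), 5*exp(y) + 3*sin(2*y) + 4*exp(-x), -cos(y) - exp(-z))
5*exp(y) + 6*cos(2*y) + exp(-z) + exp(-x)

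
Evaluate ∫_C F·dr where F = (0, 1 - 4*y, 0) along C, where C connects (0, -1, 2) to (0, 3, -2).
-12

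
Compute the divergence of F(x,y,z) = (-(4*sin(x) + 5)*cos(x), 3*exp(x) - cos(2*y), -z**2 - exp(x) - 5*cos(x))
-2*z + 5*sin(x) + 2*sin(2*y) - 4*cos(2*x)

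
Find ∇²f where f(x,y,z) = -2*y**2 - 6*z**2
-16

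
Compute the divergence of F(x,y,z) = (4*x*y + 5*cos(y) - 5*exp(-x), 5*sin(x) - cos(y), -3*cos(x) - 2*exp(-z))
4*y + sin(y) + 2*exp(-z) + 5*exp(-x)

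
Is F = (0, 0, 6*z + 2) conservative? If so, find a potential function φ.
Yes, F is conservative. φ = z*(3*z + 2)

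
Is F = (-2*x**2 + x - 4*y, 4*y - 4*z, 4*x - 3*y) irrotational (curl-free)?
No, ∇×F = (1, -4, 4)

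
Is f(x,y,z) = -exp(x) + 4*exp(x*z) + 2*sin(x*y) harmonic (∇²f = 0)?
No, ∇²f = 4*x**2*exp(x*z) - 2*x**2*sin(x*y) - 2*y**2*sin(x*y) + 4*z**2*exp(x*z) - exp(x)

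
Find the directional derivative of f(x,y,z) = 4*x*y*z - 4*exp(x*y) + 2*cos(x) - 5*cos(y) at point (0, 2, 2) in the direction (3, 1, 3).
sqrt(19)*(5*sin(2) + 24)/19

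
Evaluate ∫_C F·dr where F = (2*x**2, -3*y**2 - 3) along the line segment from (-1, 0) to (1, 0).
4/3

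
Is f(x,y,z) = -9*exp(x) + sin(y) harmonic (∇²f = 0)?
No, ∇²f = -9*exp(x) - sin(y)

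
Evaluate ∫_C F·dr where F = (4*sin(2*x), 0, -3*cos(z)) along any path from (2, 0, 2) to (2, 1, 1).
-3*sin(1) + 3*sin(2)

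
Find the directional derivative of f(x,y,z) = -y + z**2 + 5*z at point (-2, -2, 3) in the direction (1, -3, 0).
3*sqrt(10)/10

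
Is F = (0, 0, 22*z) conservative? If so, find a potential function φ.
Yes, F is conservative. φ = 11*z**2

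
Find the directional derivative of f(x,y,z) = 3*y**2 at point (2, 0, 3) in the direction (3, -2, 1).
0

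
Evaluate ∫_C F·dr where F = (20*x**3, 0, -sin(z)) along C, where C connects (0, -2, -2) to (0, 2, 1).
-cos(2) + cos(1)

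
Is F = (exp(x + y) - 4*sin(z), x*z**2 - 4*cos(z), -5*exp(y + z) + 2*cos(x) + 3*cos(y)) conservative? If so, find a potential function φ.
No, ∇×F = (-2*x*z - 5*exp(y + z) - 3*sin(y) - 4*sin(z), 2*sin(x) - 4*cos(z), z**2 - exp(x + y)) ≠ 0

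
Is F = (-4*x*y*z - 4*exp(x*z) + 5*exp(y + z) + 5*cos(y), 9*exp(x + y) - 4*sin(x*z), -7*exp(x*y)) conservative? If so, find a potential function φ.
No, ∇×F = (x*(-7*exp(x*y) + 4*cos(x*z)), -4*x*y - 4*x*exp(x*z) + 7*y*exp(x*y) + 5*exp(y + z), 4*x*z - 4*z*cos(x*z) + 9*exp(x + y) - 5*exp(y + z) + 5*sin(y)) ≠ 0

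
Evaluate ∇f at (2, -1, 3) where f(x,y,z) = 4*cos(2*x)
(-8*sin(4), 0, 0)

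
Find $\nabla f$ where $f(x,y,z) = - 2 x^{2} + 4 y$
(-4*x, 4, 0)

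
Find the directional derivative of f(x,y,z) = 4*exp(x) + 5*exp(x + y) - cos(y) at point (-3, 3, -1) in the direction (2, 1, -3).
sqrt(14)*(exp(3)*sin(3) + 8 + 15*exp(3))*exp(-3)/14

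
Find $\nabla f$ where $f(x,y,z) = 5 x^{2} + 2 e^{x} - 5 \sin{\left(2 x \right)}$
(10*x + 2*exp(x) - 10*cos(2*x), 0, 0)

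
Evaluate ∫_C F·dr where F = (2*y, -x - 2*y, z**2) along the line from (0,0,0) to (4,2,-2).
-8/3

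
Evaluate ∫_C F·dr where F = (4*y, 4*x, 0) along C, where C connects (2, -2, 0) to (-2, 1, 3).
8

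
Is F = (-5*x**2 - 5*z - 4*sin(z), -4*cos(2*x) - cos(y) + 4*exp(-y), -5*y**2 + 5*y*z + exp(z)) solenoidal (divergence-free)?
No, ∇·F = -10*x + 5*y + exp(z) + sin(y) - 4*exp(-y)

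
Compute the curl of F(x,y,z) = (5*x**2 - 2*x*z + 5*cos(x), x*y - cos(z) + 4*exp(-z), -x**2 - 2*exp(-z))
(-sin(z) + 4*exp(-z), 0, y)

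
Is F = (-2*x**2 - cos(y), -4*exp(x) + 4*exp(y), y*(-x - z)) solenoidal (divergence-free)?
No, ∇·F = -4*x - y + 4*exp(y)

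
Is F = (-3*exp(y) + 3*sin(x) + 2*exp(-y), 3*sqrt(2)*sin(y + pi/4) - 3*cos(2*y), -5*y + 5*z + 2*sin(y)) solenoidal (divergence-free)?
No, ∇·F = 6*sin(2*y) + 3*cos(x) + 3*sqrt(2)*cos(y + pi/4) + 5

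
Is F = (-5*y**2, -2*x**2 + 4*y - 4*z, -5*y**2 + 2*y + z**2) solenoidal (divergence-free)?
No, ∇·F = 2*z + 4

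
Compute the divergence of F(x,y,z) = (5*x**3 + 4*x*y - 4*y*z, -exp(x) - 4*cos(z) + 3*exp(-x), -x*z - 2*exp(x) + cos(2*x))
15*x**2 - x + 4*y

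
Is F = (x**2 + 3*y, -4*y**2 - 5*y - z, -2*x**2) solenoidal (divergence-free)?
No, ∇·F = 2*x - 8*y - 5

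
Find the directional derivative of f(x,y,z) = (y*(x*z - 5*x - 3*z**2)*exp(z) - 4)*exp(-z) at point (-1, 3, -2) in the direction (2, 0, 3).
3*sqrt(13)*(19 + 4*exp(2))/13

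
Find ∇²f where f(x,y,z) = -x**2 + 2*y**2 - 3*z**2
-4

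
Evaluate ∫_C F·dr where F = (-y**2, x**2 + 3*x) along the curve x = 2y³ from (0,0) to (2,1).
61/70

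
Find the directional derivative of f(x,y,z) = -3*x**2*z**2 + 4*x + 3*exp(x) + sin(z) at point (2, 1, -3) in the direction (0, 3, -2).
-2*sqrt(13)*(cos(3) + 72)/13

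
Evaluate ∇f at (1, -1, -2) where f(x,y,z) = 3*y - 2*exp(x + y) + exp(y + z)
(-2, exp(-3) + 1, exp(-3))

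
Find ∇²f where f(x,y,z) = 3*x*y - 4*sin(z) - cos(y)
4*sin(z) + cos(y)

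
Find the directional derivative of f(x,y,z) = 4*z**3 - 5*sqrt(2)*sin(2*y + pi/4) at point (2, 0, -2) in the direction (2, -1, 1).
29*sqrt(6)/3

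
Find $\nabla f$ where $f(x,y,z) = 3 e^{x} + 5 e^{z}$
(3*exp(x), 0, 5*exp(z))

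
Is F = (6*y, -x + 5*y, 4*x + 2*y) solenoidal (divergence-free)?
No, ∇·F = 5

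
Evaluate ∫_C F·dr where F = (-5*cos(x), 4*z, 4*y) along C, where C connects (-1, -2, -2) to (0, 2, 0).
-16 - 5*sin(1)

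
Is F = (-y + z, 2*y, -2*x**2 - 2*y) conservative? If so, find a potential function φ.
No, ∇×F = (-2, 4*x + 1, 1) ≠ 0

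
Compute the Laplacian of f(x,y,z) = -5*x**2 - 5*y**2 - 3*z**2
-26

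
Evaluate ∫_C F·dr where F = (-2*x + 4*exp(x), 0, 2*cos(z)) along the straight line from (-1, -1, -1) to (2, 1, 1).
-3 - 4*exp(-1) + 4*sin(1) + 4*exp(2)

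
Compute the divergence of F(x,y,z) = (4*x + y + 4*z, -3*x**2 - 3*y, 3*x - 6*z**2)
1 - 12*z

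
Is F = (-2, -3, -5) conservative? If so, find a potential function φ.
Yes, F is conservative. φ = -2*x - 3*y - 5*z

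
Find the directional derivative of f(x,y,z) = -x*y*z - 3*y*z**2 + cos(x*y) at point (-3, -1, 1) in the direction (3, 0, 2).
3*sqrt(13)*(sin(3) + 3)/13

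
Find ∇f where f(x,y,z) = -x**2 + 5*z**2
(-2*x, 0, 10*z)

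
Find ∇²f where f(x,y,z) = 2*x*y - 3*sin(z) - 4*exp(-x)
3*sin(z) - 4*exp(-x)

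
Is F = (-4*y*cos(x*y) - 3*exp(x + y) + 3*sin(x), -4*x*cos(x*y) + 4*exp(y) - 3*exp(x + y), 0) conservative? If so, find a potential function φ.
Yes, F is conservative. φ = 4*exp(y) - 3*exp(x + y) - 4*sin(x*y) - 3*cos(x)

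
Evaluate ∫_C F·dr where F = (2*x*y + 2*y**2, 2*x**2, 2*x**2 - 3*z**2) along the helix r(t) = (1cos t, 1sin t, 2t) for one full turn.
-64*pi**3 + 4*pi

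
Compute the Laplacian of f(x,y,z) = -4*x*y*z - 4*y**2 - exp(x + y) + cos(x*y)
-x**2*cos(x*y) - y**2*cos(x*y) - 2*exp(x + y) - 8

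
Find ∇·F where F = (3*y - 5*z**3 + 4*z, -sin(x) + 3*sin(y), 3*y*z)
3*y + 3*cos(y)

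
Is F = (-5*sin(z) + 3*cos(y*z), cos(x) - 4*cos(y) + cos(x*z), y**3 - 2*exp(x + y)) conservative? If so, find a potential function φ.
No, ∇×F = (x*sin(x*z) + 3*y**2 - 2*exp(x + y), -3*y*sin(y*z) + 2*exp(x + y) - 5*cos(z), -z*sin(x*z) + 3*z*sin(y*z) - sin(x)) ≠ 0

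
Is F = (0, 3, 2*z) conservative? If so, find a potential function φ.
Yes, F is conservative. φ = 3*y + z**2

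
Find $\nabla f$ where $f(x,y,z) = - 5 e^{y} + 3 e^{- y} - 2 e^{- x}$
(2*exp(-x), -5*exp(y) - 3*exp(-y), 0)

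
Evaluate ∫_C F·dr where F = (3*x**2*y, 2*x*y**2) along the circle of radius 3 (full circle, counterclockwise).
-81*pi/4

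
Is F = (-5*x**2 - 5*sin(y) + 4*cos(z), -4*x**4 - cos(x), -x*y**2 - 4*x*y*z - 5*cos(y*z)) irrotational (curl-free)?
No, ∇×F = (-2*x*y - 4*x*z + 5*z*sin(y*z), y**2 + 4*y*z - 4*sin(z), -16*x**3 + sin(x) + 5*cos(y))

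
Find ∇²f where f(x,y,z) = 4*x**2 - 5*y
8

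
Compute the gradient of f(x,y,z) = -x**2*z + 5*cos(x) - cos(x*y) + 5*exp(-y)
(-2*x*z + y*sin(x*y) - 5*sin(x), x*sin(x*y) - 5*exp(-y), -x**2)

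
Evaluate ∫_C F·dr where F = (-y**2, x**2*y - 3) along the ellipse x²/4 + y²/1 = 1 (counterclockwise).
0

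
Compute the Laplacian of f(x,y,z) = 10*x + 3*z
0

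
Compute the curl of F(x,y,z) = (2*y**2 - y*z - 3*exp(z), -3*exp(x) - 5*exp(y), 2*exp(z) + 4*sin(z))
(0, -y - 3*exp(z), -4*y + z - 3*exp(x))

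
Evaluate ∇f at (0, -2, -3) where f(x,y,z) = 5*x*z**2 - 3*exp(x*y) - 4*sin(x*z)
(63, 0, 0)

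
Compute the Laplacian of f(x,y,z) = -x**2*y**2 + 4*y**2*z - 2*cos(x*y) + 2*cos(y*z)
2*x**2*cos(x*y) - 2*x**2 + 2*y**2*(cos(x*y) - 1) - 2*y**2*cos(y*z) - 2*z**2*cos(y*z) + 8*z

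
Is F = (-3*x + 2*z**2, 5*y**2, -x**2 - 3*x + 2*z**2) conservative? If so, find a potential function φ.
No, ∇×F = (0, 2*x + 4*z + 3, 0) ≠ 0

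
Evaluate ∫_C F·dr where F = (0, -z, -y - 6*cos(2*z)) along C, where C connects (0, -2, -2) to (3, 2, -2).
8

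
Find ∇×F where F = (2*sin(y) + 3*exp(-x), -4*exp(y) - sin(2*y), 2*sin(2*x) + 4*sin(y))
(4*cos(y), -4*cos(2*x), -2*cos(y))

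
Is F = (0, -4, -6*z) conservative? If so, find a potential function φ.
Yes, F is conservative. φ = -4*y - 3*z**2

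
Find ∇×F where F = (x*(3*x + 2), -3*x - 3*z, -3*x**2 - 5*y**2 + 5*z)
(3 - 10*y, 6*x, -3)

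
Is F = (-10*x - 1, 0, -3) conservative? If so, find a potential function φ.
Yes, F is conservative. φ = -5*x**2 - x - 3*z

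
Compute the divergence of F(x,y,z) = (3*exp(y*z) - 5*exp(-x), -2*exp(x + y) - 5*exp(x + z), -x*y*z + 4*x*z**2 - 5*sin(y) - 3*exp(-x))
-x*y + 8*x*z - 2*exp(x + y) + 5*exp(-x)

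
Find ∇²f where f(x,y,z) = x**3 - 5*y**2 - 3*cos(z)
6*x + 3*cos(z) - 10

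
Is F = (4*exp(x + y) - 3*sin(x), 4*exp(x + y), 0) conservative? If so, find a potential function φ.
Yes, F is conservative. φ = 4*exp(x + y) + 3*cos(x)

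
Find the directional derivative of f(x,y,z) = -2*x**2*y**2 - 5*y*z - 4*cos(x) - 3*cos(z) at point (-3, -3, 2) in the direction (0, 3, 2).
6*sqrt(13)*(sin(2) + 54)/13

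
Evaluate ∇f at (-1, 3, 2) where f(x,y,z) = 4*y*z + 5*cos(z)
(0, 8, 12 - 5*sin(2))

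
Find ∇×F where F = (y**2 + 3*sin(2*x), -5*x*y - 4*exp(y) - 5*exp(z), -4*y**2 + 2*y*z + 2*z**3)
(-8*y + 2*z + 5*exp(z), 0, -7*y)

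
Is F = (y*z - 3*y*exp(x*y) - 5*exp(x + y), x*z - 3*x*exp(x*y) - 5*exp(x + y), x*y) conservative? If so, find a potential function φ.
Yes, F is conservative. φ = x*y*z - 3*exp(x*y) - 5*exp(x + y)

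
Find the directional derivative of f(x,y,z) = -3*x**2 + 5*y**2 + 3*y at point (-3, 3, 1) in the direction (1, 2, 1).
14*sqrt(6)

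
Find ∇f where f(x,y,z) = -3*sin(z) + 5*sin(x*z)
(5*z*cos(x*z), 0, 5*x*cos(x*z) - 3*cos(z))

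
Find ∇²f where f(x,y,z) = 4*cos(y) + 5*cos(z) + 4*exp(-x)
-4*cos(y) - 5*cos(z) + 4*exp(-x)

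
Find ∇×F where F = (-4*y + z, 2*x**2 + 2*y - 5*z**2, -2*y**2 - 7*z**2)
(-4*y + 10*z, 1, 4*x + 4)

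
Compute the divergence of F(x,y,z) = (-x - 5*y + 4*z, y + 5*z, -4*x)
0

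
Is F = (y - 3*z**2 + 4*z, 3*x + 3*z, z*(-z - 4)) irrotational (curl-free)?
No, ∇×F = (-3, 4 - 6*z, 2)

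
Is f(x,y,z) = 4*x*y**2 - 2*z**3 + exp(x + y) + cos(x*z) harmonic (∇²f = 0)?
No, ∇²f = -x**2*cos(x*z) + 8*x - z**2*cos(x*z) - 12*z + 2*exp(x + y)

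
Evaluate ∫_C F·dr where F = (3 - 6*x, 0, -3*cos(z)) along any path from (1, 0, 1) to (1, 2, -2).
3*sin(1) + 3*sin(2)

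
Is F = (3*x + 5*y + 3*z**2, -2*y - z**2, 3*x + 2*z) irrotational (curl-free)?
No, ∇×F = (2*z, 6*z - 3, -5)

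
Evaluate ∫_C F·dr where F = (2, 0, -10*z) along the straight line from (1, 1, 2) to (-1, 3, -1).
11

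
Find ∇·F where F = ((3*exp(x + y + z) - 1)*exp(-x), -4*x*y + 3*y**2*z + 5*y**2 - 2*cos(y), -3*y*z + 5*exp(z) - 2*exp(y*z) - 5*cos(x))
-4*x + 6*y*z - 2*y*exp(y*z) + 7*y + 5*exp(z) + 2*sin(y) + exp(-x)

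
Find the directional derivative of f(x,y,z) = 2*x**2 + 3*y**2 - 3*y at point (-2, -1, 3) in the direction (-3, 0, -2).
24*sqrt(13)/13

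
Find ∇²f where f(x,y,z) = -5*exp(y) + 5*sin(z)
-5*exp(y) - 5*sin(z)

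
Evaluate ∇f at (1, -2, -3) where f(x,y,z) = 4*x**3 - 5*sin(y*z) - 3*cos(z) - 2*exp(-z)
(12, 15*cos(6), -3*sin(3) + 10*cos(6) + 2*exp(3))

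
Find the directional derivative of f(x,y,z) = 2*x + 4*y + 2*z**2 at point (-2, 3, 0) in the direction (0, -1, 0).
-4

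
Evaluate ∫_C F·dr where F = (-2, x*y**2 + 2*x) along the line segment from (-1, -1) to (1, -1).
-4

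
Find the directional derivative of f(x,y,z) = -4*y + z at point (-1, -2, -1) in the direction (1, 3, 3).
-9*sqrt(19)/19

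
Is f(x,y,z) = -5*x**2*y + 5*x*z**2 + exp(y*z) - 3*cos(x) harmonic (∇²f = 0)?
No, ∇²f = 10*x + y**2*exp(y*z) - 10*y + z**2*exp(y*z) + 3*cos(x)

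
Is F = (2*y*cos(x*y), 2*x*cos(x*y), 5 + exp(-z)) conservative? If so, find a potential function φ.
Yes, F is conservative. φ = 5*z + 2*sin(x*y) - exp(-z)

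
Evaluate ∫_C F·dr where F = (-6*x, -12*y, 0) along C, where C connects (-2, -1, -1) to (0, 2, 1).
-6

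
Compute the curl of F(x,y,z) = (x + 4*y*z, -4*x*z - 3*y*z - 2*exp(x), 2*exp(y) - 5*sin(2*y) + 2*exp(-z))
(4*x + 3*y + 2*exp(y) - 10*cos(2*y), 4*y, -8*z - 2*exp(x))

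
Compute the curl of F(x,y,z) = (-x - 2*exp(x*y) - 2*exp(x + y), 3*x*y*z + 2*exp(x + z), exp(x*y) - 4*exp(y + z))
(-3*x*y + x*exp(x*y) - 2*exp(x + z) - 4*exp(y + z), -y*exp(x*y), 2*x*exp(x*y) + 3*y*z + 2*exp(x + y) + 2*exp(x + z))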